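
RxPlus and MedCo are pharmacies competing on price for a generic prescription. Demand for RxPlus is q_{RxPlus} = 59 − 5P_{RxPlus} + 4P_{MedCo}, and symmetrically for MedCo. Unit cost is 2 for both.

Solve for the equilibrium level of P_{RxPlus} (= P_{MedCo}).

RxPlus's profit: π = (P_{RxPlus} − 2)(59 − 5P_{RxPlus} + 4P_{MedCo}).
∂π/∂P_{RxPlus} = 69 − 10P_{RxPlus} + 4P_{MedCo} = 0 ⇒ P_{RxPlus} = 6.9 + 0.4P_{MedCo}.
The game is symmetric, so in equilibrium P_{MedCo} = P_{RxPlus}: the reaction function gives 0.6P_{RxPlus} = 6.9, hence P_{RxPlus} = 11.5.

11.5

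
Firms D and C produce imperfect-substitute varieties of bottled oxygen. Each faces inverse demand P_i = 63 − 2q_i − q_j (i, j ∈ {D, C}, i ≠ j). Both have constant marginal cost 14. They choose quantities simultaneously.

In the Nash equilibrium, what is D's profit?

Firm D's profit: π = q_D(63 − 2q_D − q_C) − 14q_D.
∂π/∂q_D = 49 − 4q_D − q_C = 0 ⇒ q_D = 12.25 − 0.25q_C.
By symmetry q_C = q_D; substituting into the reaction function, 1.25q_D = 12.25 and q_D = 9.8.
P_D = 63 − 2·9.8 − 9.8 = 33.6.
Profit = (33.6 − 14)·9.8 = 192.08.

192.08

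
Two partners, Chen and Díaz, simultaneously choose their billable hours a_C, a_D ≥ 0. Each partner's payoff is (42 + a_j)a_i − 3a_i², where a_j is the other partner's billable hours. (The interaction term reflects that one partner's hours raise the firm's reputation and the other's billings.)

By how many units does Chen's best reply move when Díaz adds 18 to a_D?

3

Chen's payoff is (42 + a_D)a_C − 3a_C².
∂π/∂a_C = 42 + a_D − 6a_C = 0, so a_C = 7 + (1/6)a_D.
The reaction-function slope is 1/6, so an 18-unit rise in a_D moves a_C by 1/6 × 18 = 3. Chen's best response rises — the actions are strategic complements.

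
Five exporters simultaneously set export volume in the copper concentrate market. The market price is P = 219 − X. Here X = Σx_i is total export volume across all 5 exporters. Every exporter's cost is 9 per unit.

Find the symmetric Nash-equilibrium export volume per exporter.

A representative exporter's profit is π_i = x_i(219 − X) − 9x_i, with X = x_i + Σ_{j≠i} x_j.
First-order condition: 210 − 2x_i − Σ_{j≠i} x_j = 0.
In a symmetric equilibrium every exporter chooses the same x, so Σ_{j≠i} x_j = 4x. The condition becomes 210 − 6x = 0, giving x = 210/6 = 35.

35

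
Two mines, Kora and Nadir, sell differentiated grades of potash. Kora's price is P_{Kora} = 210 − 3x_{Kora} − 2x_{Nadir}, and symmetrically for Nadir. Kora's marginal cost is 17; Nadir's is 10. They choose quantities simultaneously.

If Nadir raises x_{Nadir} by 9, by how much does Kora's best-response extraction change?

-3

Mine Kora's profit: π = x_{Kora}(210 − 3x_{Kora} − 2x_{Nadir}) − 17x_{Kora}.
∂π/∂x_{Kora} = 193 − 6x_{Kora} − 2x_{Nadir} = 0 ⇒ x_{Kora} = 193/6 − (1/3)x_{Nadir}.
The reaction-function slope is −1/3, so a 9-unit rise in x_{Nadir} moves x_{Kora} by −1/3 × 9 = −3. Kora's best response falls — the actions are strategic substitutes.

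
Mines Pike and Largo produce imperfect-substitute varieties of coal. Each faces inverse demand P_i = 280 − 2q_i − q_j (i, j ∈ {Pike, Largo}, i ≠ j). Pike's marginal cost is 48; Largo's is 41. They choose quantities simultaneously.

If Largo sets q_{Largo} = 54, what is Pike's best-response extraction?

Mine Pike's profit: π = q_{Pike}(280 − 2q_{Pike} − q_{Largo}) − 48q_{Pike}.
∂π/∂q_{Pike} = 232 − 4q_{Pike} − q_{Largo} = 0 ⇒ q_{Pike} = 58 − 0.25q_{Largo}.
At q_{Largo} = 54: q_{Pike} = 58 − 0.25·54 = 44.5.

44.5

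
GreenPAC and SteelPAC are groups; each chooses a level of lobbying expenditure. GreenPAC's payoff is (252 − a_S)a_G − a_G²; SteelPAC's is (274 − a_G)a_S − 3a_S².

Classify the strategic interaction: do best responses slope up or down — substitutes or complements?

strategic substitutes

Expanding GreenPAC's payoff: 252a_G − a_Sa_G − a_G².
∂π/∂a_G = 252 − a_S − 2a_G = 0, so a_G = 126 − 0.5a_S.
The best-response slope da_G/da_S = −0.5 < 0: the reaction function is downward-sloping, so the choices are strategic substitutes.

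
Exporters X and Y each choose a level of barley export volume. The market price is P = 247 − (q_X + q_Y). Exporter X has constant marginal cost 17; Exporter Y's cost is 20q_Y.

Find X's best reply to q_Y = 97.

Exporter X's profit: π = q_X(247 − (q_X + q_Y)) − 17q_X.
∂π/∂q_X = 230 − 2q_X − q_Y = 0, so q_X = 115 − 0.5q_Y.
At q_Y = 97: q_X = 115 − 0.5·97 = 66.5.

66.5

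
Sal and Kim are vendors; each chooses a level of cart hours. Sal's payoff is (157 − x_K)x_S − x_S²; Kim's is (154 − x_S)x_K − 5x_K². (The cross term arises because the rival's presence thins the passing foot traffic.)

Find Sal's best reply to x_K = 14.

71.5

Expanding Sal's payoff: 157x_S − x_Kx_S − x_S².
∂π/∂x_S = 157 − x_K − 2x_S = 0, so x_S = 78.5 − 0.5x_K.
At x_K = 14: x_S = 78.5 − 0.5·14 = 71.5.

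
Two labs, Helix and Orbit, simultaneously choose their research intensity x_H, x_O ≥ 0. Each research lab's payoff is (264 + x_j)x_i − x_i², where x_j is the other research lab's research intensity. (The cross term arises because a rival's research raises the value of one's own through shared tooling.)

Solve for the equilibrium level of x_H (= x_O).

264

Helix's payoff is (264 + x_O)x_H − x_H².
∂π/∂x_H = 264 + x_O − 2x_H = 0, so x_H = 132 + 0.5x_O.
The game is symmetric, so in equilibrium x_O = x_H: the reaction function gives 0.5x_H = 132, hence x_H = 264.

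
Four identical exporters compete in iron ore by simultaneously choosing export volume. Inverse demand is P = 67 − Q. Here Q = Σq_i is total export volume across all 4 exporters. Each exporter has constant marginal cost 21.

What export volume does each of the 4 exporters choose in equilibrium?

A representative exporter's profit is π_i = q_i(67 − Q) − 21q_i, with Q = q_i + Σ_{j≠i} q_j.
First-order condition: 46 − 2q_i − Σ_{j≠i} q_j = 0.
In a symmetric equilibrium every exporter chooses the same q, so Σ_{j≠i} q_j = 3q. The condition becomes 46 − 5q = 0, giving q = 46/5 = 9.2.

9.2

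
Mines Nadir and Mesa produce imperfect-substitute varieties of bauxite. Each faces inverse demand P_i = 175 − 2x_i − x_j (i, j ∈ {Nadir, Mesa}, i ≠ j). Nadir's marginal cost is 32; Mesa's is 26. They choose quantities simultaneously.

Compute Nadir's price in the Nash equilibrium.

88.4

Mine Nadir's profit: π = x_{Nadir}(175 − 2x_{Nadir} − x_{Mesa}) − 32x_{Nadir}.
∂π/∂x_{Nadir} = 143 − 4x_{Nadir} − x_{Mesa} = 0 ⇒ x_{Nadir} = 35.75 − 0.25x_{Mesa}.
Similarly x_{Mesa} = 37.25 − 0.25x_{Nadir}.
Plugging x_{Mesa} into Nadir's best response: x_{Nadir} = 35.75 − 0.25(37.25 − 0.25x_{Nadir}) ⇒ 0.9375x_{Nadir} = 26.4375, so x_{Nadir} = 28.2.
Then x_{Mesa} = 37.25 − 0.25·28.2 = 30.2.
P_{Nadir} = 175 − 2·28.2 − 30.2 = 88.4.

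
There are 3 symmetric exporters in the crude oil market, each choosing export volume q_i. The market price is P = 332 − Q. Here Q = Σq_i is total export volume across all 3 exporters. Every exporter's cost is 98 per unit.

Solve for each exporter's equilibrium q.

58.5

A representative exporter's profit is π_i = q_i(332 − Q) − 98q_i, with Q = q_i + Σ_{j≠i} q_j.
First-order condition: 234 − 2q_i − Σ_{j≠i} q_j = 0.
Imposing symmetry (q_j = q for all j) turns Σ_{j≠i} q_j into 2q, so 234 = 4q and q = 58.5.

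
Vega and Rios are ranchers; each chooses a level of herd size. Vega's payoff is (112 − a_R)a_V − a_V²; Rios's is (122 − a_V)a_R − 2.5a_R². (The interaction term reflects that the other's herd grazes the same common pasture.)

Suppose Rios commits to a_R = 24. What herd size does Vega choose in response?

Expanding Vega's payoff: 112a_V − a_Ra_V − a_V².
∂π/∂a_V = 112 − a_R − 2a_V = 0, so a_V = 56 − 0.5a_R.
At a_R = 24: a_V = 56 − 0.5·24 = 44.

44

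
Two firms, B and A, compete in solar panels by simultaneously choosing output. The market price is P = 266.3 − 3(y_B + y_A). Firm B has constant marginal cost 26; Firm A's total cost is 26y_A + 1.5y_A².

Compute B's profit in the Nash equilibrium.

Firm B's profit: π = y_B(266.3 − 3(y_B + y_A)) − 26y_B.
∂π/∂y_B = 240.3 − 6y_B − 3y_A = 0, so y_B = 40.05 − 0.5y_A.
For A: ∂π/∂y_A = 240.3 − 9y_A − 3y_B = 0 ⇒ y_A = 26.7 − (1/3)y_B.
Plugging y_A into B's best response: y_B = 40.05 − 0.5(26.7 − (1/3)y_B) ⇒ (5/6)y_B = 26.7, so y_B = 32.04.
Then y_A = 26.7 − (1/3)·32.04 = 16.02.
Price P = 266.3 − 3·48.06 = 122.12.
B's profit: (122.12 − 26)·32.04 = 3079.6848.

3079.6848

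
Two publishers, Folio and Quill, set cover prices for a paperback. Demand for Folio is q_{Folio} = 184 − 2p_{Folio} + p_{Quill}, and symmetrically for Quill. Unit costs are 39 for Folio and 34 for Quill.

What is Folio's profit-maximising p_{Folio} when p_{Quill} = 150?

Folio's profit: π = (p_{Folio} − 39)(184 − 2p_{Folio} + p_{Quill}).
∂π/∂p_{Folio} = 262 − 4p_{Folio} + p_{Quill} = 0 ⇒ p_{Folio} = 65.5 + 0.25p_{Quill}.
At p_{Quill} = 150: p_{Folio} = 65.5 + 0.25·150 = 103.

103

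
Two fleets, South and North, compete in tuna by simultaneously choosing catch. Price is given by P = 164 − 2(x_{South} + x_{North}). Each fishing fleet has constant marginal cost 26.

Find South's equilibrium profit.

Fishing fleet South's profit: π = x_{South}(164 − 2(x_{South} + x_{North})) − 26x_{South}.
∂π/∂x_{South} = 138 − 4x_{South} − 2x_{North} = 0, so x_{South} = 34.5 − 0.5x_{North}.
By symmetry x_{North} = x_{South}; substituting into the reaction function, 1.5x_{South} = 34.5 and x_{South} = 23.
Price P = 164 − 2·46 = 72.
South's profit: (72 − 26)·23 = 1058.

1058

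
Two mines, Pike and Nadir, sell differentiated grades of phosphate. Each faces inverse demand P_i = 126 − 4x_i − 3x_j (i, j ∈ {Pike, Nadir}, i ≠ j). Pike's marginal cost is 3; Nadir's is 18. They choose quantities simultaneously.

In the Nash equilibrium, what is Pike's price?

51

Mine Pike's profit: π = x_{Pike}(126 − 4x_{Pike} − 3x_{Nadir}) − 3x_{Pike}.
∂π/∂x_{Pike} = 123 − 8x_{Pike} − 3x_{Nadir} = 0 ⇒ x_{Pike} = 15.375 − 0.375x_{Nadir}.
Similarly x_{Nadir} = 13.5 − 0.375x_{Pike}.
Solving the two reaction functions simultaneously: (1 − (−0.375)(−0.375))x_{Pike} = 15.375 − 0.375·13.5, so (55/64)x_{Pike} = 10.3125 and x_{Pike} = 12.
Then x_{Nadir} = 13.5 − 0.375·12 = 9.
P_{Pike} = 126 − 4·12 − 3·9 = 51.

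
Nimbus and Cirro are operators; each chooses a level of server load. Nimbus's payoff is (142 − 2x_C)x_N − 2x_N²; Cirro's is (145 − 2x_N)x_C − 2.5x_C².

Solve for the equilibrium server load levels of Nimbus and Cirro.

26.25, 18.5

Expanding Nimbus's payoff: 142x_N − 2x_Cx_N − 2x_N².
∂π/∂x_N = 142 − 2x_C − 4x_N = 0, so x_N = 35.5 − 0.5x_C.
Likewise for Cirro: x_C = 29 − 0.4x_N.
Substituting the second reaction function into the first: x_N = 35.5 − 0.5(29 − 0.4x_N), which gives 0.8x_N = 21 ⇒ x_N = 26.25.
Then x_C = 29 − 0.4·26.25 = 18.5.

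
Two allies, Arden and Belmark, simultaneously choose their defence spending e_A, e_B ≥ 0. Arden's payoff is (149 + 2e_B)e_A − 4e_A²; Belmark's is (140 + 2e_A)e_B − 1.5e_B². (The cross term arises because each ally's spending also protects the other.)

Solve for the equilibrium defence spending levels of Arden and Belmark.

36.35, 70.9

Expanding Arden's payoff: 149e_A + 2e_Be_A − 4e_A².
∂π/∂e_A = 149 + 2e_B − 8e_A = 0, so e_A = 18.625 + 0.25e_B.
Likewise for Belmark: e_B = 140/3 + (2/3)e_A.
Solving the two reaction functions simultaneously: (1 − (0.25)(2/3))e_A = 18.625 + 0.25·(140/3), so (5/6)e_A = 727/24 and e_A = 36.35.
Then e_B = 140/3 + (2/3)·36.35 = 70.9.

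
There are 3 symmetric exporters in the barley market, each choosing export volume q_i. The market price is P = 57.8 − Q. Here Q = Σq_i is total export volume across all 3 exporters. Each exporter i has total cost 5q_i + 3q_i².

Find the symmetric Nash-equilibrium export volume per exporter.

A representative exporter's profit is π_i = q_i(57.8 − Q) − 5q_i − 3q_i², with Q = q_i + Σ_{j≠i} q_j.
First-order condition: 52.8 − 8q_i − Σ_{j≠i} q_j = 0.
In a symmetric equilibrium every exporter chooses the same q, so Σ_{j≠i} q_j = 2q. The condition becomes 52.8 − 10q = 0, giving q = 52.8/10 = 5.28.

5.28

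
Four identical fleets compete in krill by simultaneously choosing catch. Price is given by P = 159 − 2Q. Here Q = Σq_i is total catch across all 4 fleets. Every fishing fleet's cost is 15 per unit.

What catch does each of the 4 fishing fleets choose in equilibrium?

14.4

A representative fishing fleet's profit is π_i = q_i(159 − 2Q) − 15q_i, with Q = q_i + Σ_{j≠i} q_j.
First-order condition: 144 − 4q_i − 2Σ_{j≠i} q_j = 0.
In a symmetric equilibrium every fishing fleet chooses the same q, so Σ_{j≠i} q_j = 3q. The condition becomes 144 − 10q = 0, giving q = 144/10 = 14.4.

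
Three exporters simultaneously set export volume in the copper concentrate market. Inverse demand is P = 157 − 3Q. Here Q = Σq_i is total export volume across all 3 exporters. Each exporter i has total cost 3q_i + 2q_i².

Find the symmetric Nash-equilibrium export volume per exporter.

A representative exporter's profit is π_i = q_i(157 − 3Q) − 3q_i − 2q_i², with Q = q_i + Σ_{j≠i} q_j.
First-order condition: 154 − 10q_i − 3Σ_{j≠i} q_j = 0.
With identical exporters, set every q_j = q: then 154 − 10q − 6q = 0, i.e. q = 154/16 = 9.625.

9.625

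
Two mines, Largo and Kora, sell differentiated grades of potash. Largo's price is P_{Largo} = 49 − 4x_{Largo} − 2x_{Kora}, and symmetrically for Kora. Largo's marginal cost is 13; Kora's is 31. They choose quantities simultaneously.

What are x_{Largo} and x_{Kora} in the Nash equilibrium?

4.2, 1.2

Mine Largo's profit: π = x_{Largo}(49 − 4x_{Largo} − 2x_{Kora}) − 13x_{Largo}.
∂π/∂x_{Largo} = 36 − 8x_{Largo} − 2x_{Kora} = 0 ⇒ x_{Largo} = 4.5 − 0.25x_{Kora}.
Similarly x_{Kora} = 2.25 − 0.25x_{Largo}.
Plugging x_{Kora} into Largo's best response: x_{Largo} = 4.5 − 0.25(2.25 − 0.25x_{Largo}) ⇒ 0.9375x_{Largo} = 3.9375, so x_{Largo} = 4.2.
Then x_{Kora} = 2.25 − 0.25·4.2 = 1.2.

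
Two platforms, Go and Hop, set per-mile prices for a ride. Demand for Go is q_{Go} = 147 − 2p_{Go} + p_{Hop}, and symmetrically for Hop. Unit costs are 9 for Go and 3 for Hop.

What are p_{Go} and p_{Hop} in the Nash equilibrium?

54.2, 51.8

Go's profit: π = (p_{Go} − 9)(147 − 2p_{Go} + p_{Hop}).
∂π/∂p_{Go} = 165 − 4p_{Go} + p_{Hop} = 0 ⇒ p_{Go} = 41.25 + 0.25p_{Hop}.
Similarly p_{Hop} = 38.25 + 0.25p_{Go}.
Solving the two reaction functions simultaneously: (1 − (0.25)(0.25))p_{Go} = 41.25 + 0.25·38.25, so 0.9375p_{Go} = 50.8125 and p_{Go} = 54.2.
Then p_{Hop} = 38.25 + 0.25·54.2 = 51.8.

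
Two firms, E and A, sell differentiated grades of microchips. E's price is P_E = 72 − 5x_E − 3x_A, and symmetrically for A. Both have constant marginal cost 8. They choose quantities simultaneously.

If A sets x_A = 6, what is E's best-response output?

4.6

Firm E's profit: π = x_E(72 − 5x_E − 3x_A) − 8x_E.
∂π/∂x_E = 64 − 10x_E − 3x_A = 0 ⇒ x_E = 6.4 − 0.3x_A.
At x_A = 6: x_E = 6.4 − 0.3·6 = 4.6.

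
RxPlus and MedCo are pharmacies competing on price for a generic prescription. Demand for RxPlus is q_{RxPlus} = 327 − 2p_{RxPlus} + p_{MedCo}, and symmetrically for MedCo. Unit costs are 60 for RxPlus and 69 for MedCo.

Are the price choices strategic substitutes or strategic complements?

RxPlus's profit: π = (p_{RxPlus} − 60)(327 − 2p_{RxPlus} + p_{MedCo}).
∂π/∂p_{RxPlus} = 447 − 4p_{RxPlus} + p_{MedCo} = 0 ⇒ p_{RxPlus} = 111.75 + 0.25p_{MedCo}.
The best-response slope dp_{RxPlus}/dp_{MedCo} = 0.25 > 0: the reaction function is upward-sloping, so the choices are strategic complements.

strategic complements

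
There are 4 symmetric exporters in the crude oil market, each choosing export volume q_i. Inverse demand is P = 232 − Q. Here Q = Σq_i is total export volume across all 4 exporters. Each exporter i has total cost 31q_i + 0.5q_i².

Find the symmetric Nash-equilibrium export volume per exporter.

33.5

A representative exporter's profit is π_i = q_i(232 − Q) − 31q_i − 0.5q_i², with Q = q_i + Σ_{j≠i} q_j.
First-order condition: 201 − 3q_i − Σ_{j≠i} q_j = 0.
In a symmetric equilibrium every exporter chooses the same q, so Σ_{j≠i} q_j = 3q. The condition becomes 201 − 6q = 0, giving q = 201/6 = 33.5.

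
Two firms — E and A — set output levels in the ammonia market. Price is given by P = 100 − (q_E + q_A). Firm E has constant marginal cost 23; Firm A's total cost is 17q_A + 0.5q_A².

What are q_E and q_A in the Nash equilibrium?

29.6, 17.8

Firm E's profit: π = q_E(100 − (q_E + q_A)) − 23q_E.
∂π/∂q_E = 77 − 2q_E − q_A = 0, so q_E = 38.5 − 0.5q_A.
For A: ∂π/∂q_A = 83 − 3q_A − q_E = 0 ⇒ q_A = 83/3 − (1/3)q_E.
Substituting the second reaction function into the first: q_E = 38.5 − 0.5(83/3 − (1/3)q_E), which gives (5/6)q_E = 74/3 ⇒ q_E = 29.6.
Then q_A = 83/3 − (1/3)·29.6 = 17.8.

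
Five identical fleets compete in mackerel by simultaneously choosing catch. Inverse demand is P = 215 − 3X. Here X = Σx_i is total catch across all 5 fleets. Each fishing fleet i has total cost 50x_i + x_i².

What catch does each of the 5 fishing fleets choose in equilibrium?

A representative fishing fleet's profit is π_i = x_i(215 − 3X) − 50x_i − x_i², with X = x_i + Σ_{j≠i} x_j.
First-order condition: 165 − 8x_i − 3Σ_{j≠i} x_j = 0.
Imposing symmetry (x_j = x for all j) turns Σ_{j≠i} x_j into 4x, so 165 = 20x and x = 8.25.

8.25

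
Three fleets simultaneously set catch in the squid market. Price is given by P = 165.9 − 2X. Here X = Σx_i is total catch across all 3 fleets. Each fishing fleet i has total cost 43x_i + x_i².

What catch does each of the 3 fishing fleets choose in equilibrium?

A representative fishing fleet's profit is π_i = x_i(165.9 − 2X) − 43x_i − x_i², with X = x_i + Σ_{j≠i} x_j.
First-order condition: 122.9 − 6x_i − 2Σ_{j≠i} x_j = 0.
Imposing symmetry (x_j = x for all j) turns Σ_{j≠i} x_j into 2x, so 122.9 = 10x and x = 12.29.

12.29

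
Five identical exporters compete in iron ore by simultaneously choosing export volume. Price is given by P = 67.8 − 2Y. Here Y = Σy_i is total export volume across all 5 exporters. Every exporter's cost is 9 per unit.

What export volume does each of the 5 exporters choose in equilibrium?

A representative exporter's profit is π_i = y_i(67.8 − 2Y) − 9y_i, with Y = y_i + Σ_{j≠i} y_j.
First-order condition: 58.8 − 4y_i − 2Σ_{j≠i} y_j = 0.
Imposing symmetry (y_j = y for all j) turns Σ_{j≠i} y_j into 4y, so 58.8 = 12y and y = 4.9.

4.9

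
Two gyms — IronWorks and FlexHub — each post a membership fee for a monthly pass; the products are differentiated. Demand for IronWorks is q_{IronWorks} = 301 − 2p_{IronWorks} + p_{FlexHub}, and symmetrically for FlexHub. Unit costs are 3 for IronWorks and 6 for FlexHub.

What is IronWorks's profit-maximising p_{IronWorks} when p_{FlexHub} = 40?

IronWorks's profit: π = (p_{IronWorks} − 3)(301 − 2p_{IronWorks} + p_{FlexHub}).
∂π/∂p_{IronWorks} = 307 − 4p_{IronWorks} + p_{FlexHub} = 0 ⇒ p_{IronWorks} = 76.75 + 0.25p_{FlexHub}.
At p_{FlexHub} = 40: p_{IronWorks} = 76.75 + 0.25·40 = 86.75.

86.75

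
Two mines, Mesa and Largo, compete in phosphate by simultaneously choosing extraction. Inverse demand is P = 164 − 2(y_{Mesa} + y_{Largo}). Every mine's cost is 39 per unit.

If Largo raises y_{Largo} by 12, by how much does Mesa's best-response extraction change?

Mine Mesa's profit: π = y_{Mesa}(164 − 2(y_{Mesa} + y_{Largo})) − 39y_{Mesa}.
∂π/∂y_{Mesa} = 125 − 4y_{Mesa} − 2y_{Largo} = 0, so y_{Mesa} = 31.25 − 0.5y_{Largo}.
The reaction-function slope is −0.5, so a 12-unit rise in y_{Largo} moves y_{Mesa} by −0.5 × 12 = −6. Mesa's best response falls — the actions are strategic substitutes.

-6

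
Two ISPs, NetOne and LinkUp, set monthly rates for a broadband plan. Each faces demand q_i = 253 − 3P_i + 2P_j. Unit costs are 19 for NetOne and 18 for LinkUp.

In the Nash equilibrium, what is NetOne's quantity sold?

NetOne's profit: π = (P_{NetOne} − 19)(253 − 3P_{NetOne} + 2P_{LinkUp}).
∂π/∂P_{NetOne} = 310 − 6P_{NetOne} + 2P_{LinkUp} = 0 ⇒ P_{NetOne} = 155/3 + (1/3)P_{LinkUp}.
Similarly P_{LinkUp} = 307/6 + (1/3)P_{NetOne}.
Substituting the second reaction function into the first: P_{NetOne} = 155/3 + (1/3)(307/6 + (1/3)P_{NetOne}), which gives (8/9)P_{NetOne} = 1237/18 ⇒ P_{NetOne} = 77.3125.
Then P_{LinkUp} = 307/6 + (1/3)·77.3125 = 76.9375.
q_{NetOne} = 253 − 3·77.3125 + 2·76.9375 = 174.9375.

174.9375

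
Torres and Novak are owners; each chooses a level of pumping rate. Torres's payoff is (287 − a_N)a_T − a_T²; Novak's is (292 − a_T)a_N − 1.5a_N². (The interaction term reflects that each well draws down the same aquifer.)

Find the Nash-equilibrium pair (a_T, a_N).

Expanding Torres's payoff: 287a_T − a_Na_T − a_T².
∂π/∂a_T = 287 − a_N − 2a_T = 0, so a_T = 143.5 − 0.5a_N.
Likewise for Novak: a_N = 292/3 − (1/3)a_T.
Substituting the second reaction function into the first: a_T = 143.5 − 0.5(292/3 − (1/3)a_T), which gives (5/6)a_T = 569/6 ⇒ a_T = 113.8.
Then a_N = 292/3 − (1/3)·113.8 = 59.4.

113.8, 59.4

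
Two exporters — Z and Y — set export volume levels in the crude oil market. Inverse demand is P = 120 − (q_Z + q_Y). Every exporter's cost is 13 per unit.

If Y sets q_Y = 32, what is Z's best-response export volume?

37.5

Exporter Z's profit: π = q_Z(120 − (q_Z + q_Y)) − 13q_Z.
∂π/∂q_Z = 107 − 2q_Z − q_Y = 0, so q_Z = 53.5 − 0.5q_Y.
At q_Y = 32: q_Z = 53.5 − 0.5·32 = 37.5.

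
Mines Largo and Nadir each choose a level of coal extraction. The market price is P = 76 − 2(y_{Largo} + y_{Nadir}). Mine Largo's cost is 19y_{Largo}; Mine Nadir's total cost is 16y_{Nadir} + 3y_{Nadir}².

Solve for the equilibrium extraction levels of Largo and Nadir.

12.5, 3.5

Mine Largo's profit: π = y_{Largo}(76 − 2(y_{Largo} + y_{Nadir})) − 19y_{Largo}.
∂π/∂y_{Largo} = 57 − 4y_{Largo} − 2y_{Nadir} = 0, so y_{Largo} = 14.25 − 0.5y_{Nadir}.
For Nadir: ∂π/∂y_{Nadir} = 60 − 10y_{Nadir} − 2y_{Largo} = 0 ⇒ y_{Nadir} = 6 − 0.2y_{Largo}.
Solving the two reaction functions simultaneously: (1 − (−0.5)(−0.2))y_{Largo} = 14.25 − 0.5·6, so 0.9y_{Largo} = 11.25 and y_{Largo} = 12.5.
Then y_{Nadir} = 6 − 0.2·12.5 = 3.5.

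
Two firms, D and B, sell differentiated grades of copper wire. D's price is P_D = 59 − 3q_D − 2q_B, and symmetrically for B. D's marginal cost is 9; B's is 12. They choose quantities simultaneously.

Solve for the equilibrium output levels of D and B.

6.4375, 5.6875

Firm D's profit: π = q_D(59 − 3q_D − 2q_B) − 9q_D.
∂π/∂q_D = 50 − 6q_D − 2q_B = 0 ⇒ q_D = 25/3 − (1/3)q_B.
Similarly q_B = 47/6 − (1/3)q_D.
Plugging q_B into D's best response: q_D = 25/3 − (1/3)(47/6 − (1/3)q_D) ⇒ (8/9)q_D = 103/18, so q_D = 6.4375.
Then q_B = 47/6 − (1/3)·6.4375 = 5.6875.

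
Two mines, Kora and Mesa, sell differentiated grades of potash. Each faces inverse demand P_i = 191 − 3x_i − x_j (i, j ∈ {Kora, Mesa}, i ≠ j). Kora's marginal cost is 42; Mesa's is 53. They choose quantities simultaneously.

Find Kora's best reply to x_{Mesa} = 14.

Mine Kora's profit: π = x_{Kora}(191 − 3x_{Kora} − x_{Mesa}) − 42x_{Kora}.
∂π/∂x_{Kora} = 149 − 6x_{Kora} − x_{Mesa} = 0 ⇒ x_{Kora} = 149/6 − (1/6)x_{Mesa}.
At x_{Mesa} = 14: x_{Kora} = 149/6 − (1/6)·14 = 22.5.

22.5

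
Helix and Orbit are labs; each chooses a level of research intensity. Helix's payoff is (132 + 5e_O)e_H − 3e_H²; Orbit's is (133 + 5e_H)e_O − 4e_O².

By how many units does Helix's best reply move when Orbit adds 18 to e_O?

Expanding Helix's payoff: 132e_H + 5e_Oe_H − 3e_H².
∂π/∂e_H = 132 + 5e_O − 6e_H = 0, so e_H = 22 + (5/6)e_O.
The reaction-function slope is 5/6, so an 18-unit rise in e_O moves e_H by 5/6 × 18 = 15. Helix's best response rises — the actions are strategic complements.

15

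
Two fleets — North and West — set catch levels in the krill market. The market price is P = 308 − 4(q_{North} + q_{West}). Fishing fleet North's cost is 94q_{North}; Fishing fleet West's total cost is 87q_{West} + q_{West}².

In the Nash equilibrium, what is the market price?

172.5

Fishing fleet North's profit: π = q_{North}(308 − 4(q_{North} + q_{West})) − 94q_{North}.
∂π/∂q_{North} = 214 − 8q_{North} − 4q_{West} = 0, so q_{North} = 26.75 − 0.5q_{West}.
For West: ∂π/∂q_{West} = 221 − 10q_{West} − 4q_{North} = 0 ⇒ q_{West} = 22.1 − 0.4q_{North}.
Substituting the second reaction function into the first: q_{North} = 26.75 − 0.5(22.1 − 0.4q_{North}), which gives 0.8q_{North} = 15.7 ⇒ q_{North} = 19.625.
Then q_{West} = 22.1 − 0.4·19.625 = 14.25.
Equilibrium price: P = 308 − 4·33.875 = 172.5.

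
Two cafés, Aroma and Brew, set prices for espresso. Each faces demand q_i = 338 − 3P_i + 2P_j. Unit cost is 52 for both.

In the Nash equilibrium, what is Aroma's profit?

15336.75

Aroma's profit: π = (P_{Aroma} − 52)(338 − 3P_{Aroma} + 2P_{Brew}).
∂π/∂P_{Aroma} = 494 − 6P_{Aroma} + 2P_{Brew} = 0 ⇒ P_{Aroma} = 247/3 + (1/3)P_{Brew}.
Setting P_{Aroma} = P_{Brew} in the reaction function: P_{Aroma} = 247/3 + (1/3)P_{Aroma}, so P_{Aroma} = (247/3) / (2/3) = 123.5.
q_{Aroma} = 338 − 3·123.5 + 2·123.5 = 214.5.
Profit = (123.5 − 52)·214.5 = 15336.75.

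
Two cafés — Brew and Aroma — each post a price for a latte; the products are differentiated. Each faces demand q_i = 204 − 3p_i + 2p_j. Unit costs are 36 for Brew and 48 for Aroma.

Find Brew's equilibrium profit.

5874.1875

Brew's profit: π = (p_{Brew} − 36)(204 − 3p_{Brew} + 2p_{Aroma}).
∂π/∂p_{Brew} = 312 − 6p_{Brew} + 2p_{Aroma} = 0 ⇒ p_{Brew} = 52 + (1/3)p_{Aroma}.
Similarly p_{Aroma} = 58 + (1/3)p_{Brew}.
Plugging p_{Aroma} into Brew's best response: p_{Brew} = 52 + (1/3)(58 + (1/3)p_{Brew}) ⇒ (8/9)p_{Brew} = 214/3, so p_{Brew} = 80.25.
Then p_{Aroma} = 58 + (1/3)·80.25 = 84.75.
q_{Brew} = 204 − 3·80.25 + 2·84.75 = 132.75.
Profit = (80.25 − 36)·132.75 = 5874.1875.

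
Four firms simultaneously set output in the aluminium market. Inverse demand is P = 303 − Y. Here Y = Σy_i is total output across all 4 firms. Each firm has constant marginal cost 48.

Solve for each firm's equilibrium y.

51

A representative firm's profit is π_i = y_i(303 − Y) − 48y_i, with Y = y_i + Σ_{j≠i} y_j.
First-order condition: 255 − 2y_i − Σ_{j≠i} y_j = 0.
In a symmetric equilibrium every firm chooses the same y, so Σ_{j≠i} y_j = 3y. The condition becomes 255 − 5y = 0, giving y = 255/5 = 51.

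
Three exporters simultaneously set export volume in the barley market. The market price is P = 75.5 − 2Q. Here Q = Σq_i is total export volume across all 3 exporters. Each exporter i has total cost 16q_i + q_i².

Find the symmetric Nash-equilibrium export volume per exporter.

5.95

A representative exporter's profit is π_i = q_i(75.5 − 2Q) − 16q_i − q_i², with Q = q_i + Σ_{j≠i} q_j.
First-order condition: 59.5 − 6q_i − 2Σ_{j≠i} q_j = 0.
In a symmetric equilibrium every exporter chooses the same q, so Σ_{j≠i} q_j = 2q. The condition becomes 59.5 − 10q = 0, giving q = 59.5/10 = 5.95.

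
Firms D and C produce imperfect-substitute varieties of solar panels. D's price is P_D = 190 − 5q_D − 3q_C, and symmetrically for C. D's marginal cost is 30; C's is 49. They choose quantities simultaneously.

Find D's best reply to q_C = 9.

13.3

Firm D's profit: π = q_D(190 − 5q_D − 3q_C) − 30q_D.
∂π/∂q_D = 160 − 10q_D − 3q_C = 0 ⇒ q_D = 16 − 0.3q_C.
At q_C = 9: q_D = 16 − 0.3·9 = 13.3.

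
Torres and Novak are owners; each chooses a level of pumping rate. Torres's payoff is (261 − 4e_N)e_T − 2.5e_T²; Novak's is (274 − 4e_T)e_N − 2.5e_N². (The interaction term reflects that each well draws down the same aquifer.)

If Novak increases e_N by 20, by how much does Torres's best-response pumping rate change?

Expanding Torres's payoff: 261e_T − 4e_Ne_T − 2.5e_T².
∂π/∂e_T = 261 − 4e_N − 5e_T = 0, so e_T = 52.2 − 0.8e_N.
The reaction-function slope is −0.8, so a 20-unit rise in e_N moves e_T by −0.8 × 20 = −16. Torres's best response falls — the actions are strategic substitutes.

-16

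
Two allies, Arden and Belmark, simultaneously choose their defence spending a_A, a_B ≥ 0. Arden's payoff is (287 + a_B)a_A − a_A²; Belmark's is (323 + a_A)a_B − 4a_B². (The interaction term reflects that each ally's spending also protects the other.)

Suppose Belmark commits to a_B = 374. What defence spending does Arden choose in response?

330.5

Expanding Arden's payoff: 287a_A + a_Ba_A − a_A².
∂π/∂a_A = 287 + a_B − 2a_A = 0, so a_A = 143.5 + 0.5a_B.
At a_B = 374: a_A = 143.5 + 0.5·374 = 330.5.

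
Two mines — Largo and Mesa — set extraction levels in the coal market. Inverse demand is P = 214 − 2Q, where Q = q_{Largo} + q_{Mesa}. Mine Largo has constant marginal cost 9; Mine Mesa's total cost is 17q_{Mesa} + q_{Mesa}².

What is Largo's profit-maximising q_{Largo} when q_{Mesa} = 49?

Mine Largo's profit: π = q_{Largo}(214 − 2(q_{Largo} + q_{Mesa})) − 9q_{Largo}.
∂π/∂q_{Largo} = 205 − 4q_{Largo} − 2q_{Mesa} = 0, so q_{Largo} = 51.25 − 0.5q_{Mesa}.
At q_{Mesa} = 49: q_{Largo} = 51.25 − 0.5·49 = 26.75.

26.75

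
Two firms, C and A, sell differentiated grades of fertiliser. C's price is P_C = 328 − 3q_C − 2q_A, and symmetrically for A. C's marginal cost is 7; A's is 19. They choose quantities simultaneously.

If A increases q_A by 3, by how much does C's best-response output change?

-1

Firm C's profit: π = q_C(328 − 3q_C − 2q_A) − 7q_C.
∂π/∂q_C = 321 − 6q_C − 2q_A = 0 ⇒ q_C = 53.5 − (1/3)q_A.
The reaction-function slope is −1/3, so a 3-unit rise in q_A moves q_C by −1/3 × 3 = −1. C's best response falls — the actions are strategic substitutes.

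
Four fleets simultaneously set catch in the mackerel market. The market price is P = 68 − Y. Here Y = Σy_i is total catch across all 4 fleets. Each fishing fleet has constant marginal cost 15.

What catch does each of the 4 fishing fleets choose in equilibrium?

A representative fishing fleet's profit is π_i = y_i(68 − Y) − 15y_i, with Y = y_i + Σ_{j≠i} y_j.
First-order condition: 53 − 2y_i − Σ_{j≠i} y_j = 0.
In a symmetric equilibrium every fishing fleet chooses the same y, so Σ_{j≠i} y_j = 3y. The condition becomes 53 − 5y = 0, giving y = 53/5 = 10.6.

10.6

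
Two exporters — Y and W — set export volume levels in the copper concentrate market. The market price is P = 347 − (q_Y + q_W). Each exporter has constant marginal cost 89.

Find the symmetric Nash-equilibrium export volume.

86

Exporter Y's profit: π = q_Y(347 − (q_Y + q_W)) − 89q_Y.
∂π/∂q_Y = 258 − 2q_Y − q_W = 0, so q_Y = 129 − 0.5q_W.
Setting q_Y = q_W in the reaction function: q_Y = 129 − 0.5q_Y, so q_Y = 129 / 1.5 = 86.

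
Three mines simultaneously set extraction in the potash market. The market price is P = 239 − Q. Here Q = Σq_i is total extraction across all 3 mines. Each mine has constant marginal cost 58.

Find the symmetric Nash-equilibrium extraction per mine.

A representative mine's profit is π_i = q_i(239 − Q) − 58q_i, with Q = q_i + Σ_{j≠i} q_j.
First-order condition: 181 − 2q_i − Σ_{j≠i} q_j = 0.
With identical mines, set every q_j = q: then 181 − 2q − 2q = 0, i.e. q = 181/4 = 45.25.

45.25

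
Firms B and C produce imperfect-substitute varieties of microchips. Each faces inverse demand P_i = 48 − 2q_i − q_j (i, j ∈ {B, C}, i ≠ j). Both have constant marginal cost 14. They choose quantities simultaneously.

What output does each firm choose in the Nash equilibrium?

Firm B's profit: π = q_B(48 − 2q_B − q_C) − 14q_B.
∂π/∂q_B = 34 − 4q_B − q_C = 0 ⇒ q_B = 8.5 − 0.25q_C.
The game is symmetric, so in equilibrium q_C = q_B: the reaction function gives 1.25q_B = 8.5, hence q_B = 6.8.

6.8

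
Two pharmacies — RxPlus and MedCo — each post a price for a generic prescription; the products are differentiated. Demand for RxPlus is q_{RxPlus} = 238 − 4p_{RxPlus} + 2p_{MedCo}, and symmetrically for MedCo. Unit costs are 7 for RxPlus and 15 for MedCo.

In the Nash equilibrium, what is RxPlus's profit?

RxPlus's profit: π = (p_{RxPlus} − 7)(238 − 4p_{RxPlus} + 2p_{MedCo}).
∂π/∂p_{RxPlus} = 266 − 8p_{RxPlus} + 2p_{MedCo} = 0 ⇒ p_{RxPlus} = 33.25 + 0.25p_{MedCo}.
Similarly p_{MedCo} = 37.25 + 0.25p_{RxPlus}.
Solving the two reaction functions simultaneously: (1 − (0.25)(0.25))p_{RxPlus} = 33.25 + 0.25·37.25, so 0.9375p_{RxPlus} = 42.5625 and p_{RxPlus} = 45.4.
Then p_{MedCo} = 37.25 + 0.25·45.4 = 48.6.
q_{RxPlus} = 238 − 4·45.4 + 2·48.6 = 153.6.
Profit = (45.4 − 7)·153.6 = 5898.24.

5898.24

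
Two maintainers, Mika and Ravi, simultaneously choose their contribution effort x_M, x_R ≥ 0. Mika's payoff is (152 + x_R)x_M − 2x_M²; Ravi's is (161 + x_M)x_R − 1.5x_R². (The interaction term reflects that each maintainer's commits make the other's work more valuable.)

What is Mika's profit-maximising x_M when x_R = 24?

Expanding Mika's payoff: 152x_M + x_Rx_M − 2x_M².
∂π/∂x_M = 152 + x_R − 4x_M = 0, so x_M = 38 + 0.25x_R.
At x_R = 24: x_M = 38 + 0.25·24 = 44.

44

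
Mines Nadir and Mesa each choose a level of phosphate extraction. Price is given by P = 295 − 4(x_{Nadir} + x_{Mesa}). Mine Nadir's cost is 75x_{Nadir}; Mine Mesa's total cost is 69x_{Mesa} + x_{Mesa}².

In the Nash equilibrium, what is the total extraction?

Mine Nadir's profit: π = x_{Nadir}(295 − 4(x_{Nadir} + x_{Mesa})) − 75x_{Nadir}.
∂π/∂x_{Nadir} = 220 − 8x_{Nadir} − 4x_{Mesa} = 0, so x_{Nadir} = 27.5 − 0.5x_{Mesa}.
For Mesa: ∂π/∂x_{Mesa} = 226 − 10x_{Mesa} − 4x_{Nadir} = 0 ⇒ x_{Mesa} = 22.6 − 0.4x_{Nadir}.
Substituting the second reaction function into the first: x_{Nadir} = 27.5 − 0.5(22.6 − 0.4x_{Nadir}), which gives 0.8x_{Nadir} = 16.2 ⇒ x_{Nadir} = 20.25.
Then x_{Mesa} = 22.6 − 0.4·20.25 = 14.5.
Total extraction: 20.25 + 14.5 = 34.75.

34.75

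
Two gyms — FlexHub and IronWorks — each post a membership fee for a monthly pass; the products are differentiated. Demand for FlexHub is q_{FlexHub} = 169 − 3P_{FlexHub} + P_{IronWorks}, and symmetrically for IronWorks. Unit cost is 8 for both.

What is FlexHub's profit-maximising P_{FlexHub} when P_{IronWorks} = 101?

FlexHub's profit: π = (P_{FlexHub} − 8)(169 − 3P_{FlexHub} + P_{IronWorks}).
∂π/∂P_{FlexHub} = 193 − 6P_{FlexHub} + P_{IronWorks} = 0 ⇒ P_{FlexHub} = 193/6 + (1/6)P_{IronWorks}.
At P_{IronWorks} = 101: P_{FlexHub} = 193/6 + (1/6)·101 = 49.

49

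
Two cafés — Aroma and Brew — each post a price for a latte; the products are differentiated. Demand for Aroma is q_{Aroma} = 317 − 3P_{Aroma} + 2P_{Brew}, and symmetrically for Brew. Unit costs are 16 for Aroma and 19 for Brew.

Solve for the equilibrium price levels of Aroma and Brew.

Aroma's profit: π = (P_{Aroma} − 16)(317 − 3P_{Aroma} + 2P_{Brew}).
∂π/∂P_{Aroma} = 365 − 6P_{Aroma} + 2P_{Brew} = 0 ⇒ P_{Aroma} = 365/6 + (1/3)P_{Brew}.
Similarly P_{Brew} = 187/3 + (1/3)P_{Aroma}.
Solving the two reaction functions simultaneously: (1 − (1/3)(1/3))P_{Aroma} = 365/6 + (1/3)·(187/3), so (8/9)P_{Aroma} = 1469/18 and P_{Aroma} = 91.8125.
Then P_{Brew} = 187/3 + (1/3)·91.8125 = 92.9375.

91.8125, 92.9375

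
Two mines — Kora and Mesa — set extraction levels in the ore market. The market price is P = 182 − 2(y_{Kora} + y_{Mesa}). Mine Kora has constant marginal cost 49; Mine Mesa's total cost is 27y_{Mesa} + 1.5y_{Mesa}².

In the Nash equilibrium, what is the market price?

Mine Kora's profit: π = y_{Kora}(182 − 2(y_{Kora} + y_{Mesa})) − 49y_{Kora}.
∂π/∂y_{Kora} = 133 − 4y_{Kora} − 2y_{Mesa} = 0, so y_{Kora} = 33.25 − 0.5y_{Mesa}.
For Mesa: ∂π/∂y_{Mesa} = 155 − 7y_{Mesa} − 2y_{Kora} = 0 ⇒ y_{Mesa} = 155/7 − (2/7)y_{Kora}.
Substituting the second reaction function into the first: y_{Kora} = 33.25 − 0.5(155/7 − (2/7)y_{Kora}), which gives (6/7)y_{Kora} = 621/28 ⇒ y_{Kora} = 25.875.
Then y_{Mesa} = 155/7 − (2/7)·25.875 = 14.75.
Equilibrium price: P = 182 − 2·40.625 = 100.75.

100.75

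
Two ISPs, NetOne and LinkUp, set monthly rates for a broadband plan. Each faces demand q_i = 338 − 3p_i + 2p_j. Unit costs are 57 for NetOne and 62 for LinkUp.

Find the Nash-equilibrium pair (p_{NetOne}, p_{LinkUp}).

128.1875, 130.0625

NetOne's profit: π = (p_{NetOne} − 57)(338 − 3p_{NetOne} + 2p_{LinkUp}).
∂π/∂p_{NetOne} = 509 − 6p_{NetOne} + 2p_{LinkUp} = 0 ⇒ p_{NetOne} = 509/6 + (1/3)p_{LinkUp}.
Similarly p_{LinkUp} = 262/3 + (1/3)p_{NetOne}.
Substituting the second reaction function into the first: p_{NetOne} = 509/6 + (1/3)(262/3 + (1/3)p_{NetOne}), which gives (8/9)p_{NetOne} = 2051/18 ⇒ p_{NetOne} = 128.1875.
Then p_{LinkUp} = 262/3 + (1/3)·128.1875 = 130.0625.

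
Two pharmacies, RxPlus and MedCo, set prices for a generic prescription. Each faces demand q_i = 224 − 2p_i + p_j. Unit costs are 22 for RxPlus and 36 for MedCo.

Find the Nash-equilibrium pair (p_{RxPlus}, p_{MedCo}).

RxPlus's profit: π = (p_{RxPlus} − 22)(224 − 2p_{RxPlus} + p_{MedCo}).
∂π/∂p_{RxPlus} = 268 − 4p_{RxPlus} + p_{MedCo} = 0 ⇒ p_{RxPlus} = 67 + 0.25p_{MedCo}.
Similarly p_{MedCo} = 74 + 0.25p_{RxPlus}.
Substituting the second reaction function into the first: p_{RxPlus} = 67 + 0.25(74 + 0.25p_{RxPlus}), which gives 0.9375p_{RxPlus} = 85.5 ⇒ p_{RxPlus} = 91.2.
Then p_{MedCo} = 74 + 0.25·91.2 = 96.8.

91.2, 96.8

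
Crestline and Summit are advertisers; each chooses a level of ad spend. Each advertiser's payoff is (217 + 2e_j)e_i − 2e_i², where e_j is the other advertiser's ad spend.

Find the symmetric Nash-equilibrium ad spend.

Crestline's payoff is (217 + 2e_S)e_C − 2e_C².
∂π/∂e_C = 217 + 2e_S − 4e_C = 0, so e_C = 54.25 + 0.5e_S.
Setting e_C = e_S in the reaction function: e_C = 54.25 + 0.5e_C, so e_C = 54.25 / 0.5 = 108.5.

108.5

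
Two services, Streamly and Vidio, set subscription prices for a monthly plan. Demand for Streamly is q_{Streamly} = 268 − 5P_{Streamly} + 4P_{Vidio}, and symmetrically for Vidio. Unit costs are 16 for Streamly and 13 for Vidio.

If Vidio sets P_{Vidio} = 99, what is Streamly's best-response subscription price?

74.4

Streamly's profit: π = (P_{Streamly} − 16)(268 − 5P_{Streamly} + 4P_{Vidio}).
∂π/∂P_{Streamly} = 348 − 10P_{Streamly} + 4P_{Vidio} = 0 ⇒ P_{Streamly} = 34.8 + 0.4P_{Vidio}.
At P_{Vidio} = 99: P_{Streamly} = 34.8 + 0.4·99 = 74.4.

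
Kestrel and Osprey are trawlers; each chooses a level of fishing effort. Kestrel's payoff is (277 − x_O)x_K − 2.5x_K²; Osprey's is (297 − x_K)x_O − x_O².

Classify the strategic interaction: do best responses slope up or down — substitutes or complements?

strategic substitutes

Expanding Kestrel's payoff: 277x_K − x_Ox_K − 2.5x_K².
∂π/∂x_K = 277 − x_O − 5x_K = 0, so x_K = 55.4 − 0.2x_O.
The best-response slope dx_K/dx_O = −0.2 < 0: the reaction function is downward-sloping, so the choices are strategic substitutes.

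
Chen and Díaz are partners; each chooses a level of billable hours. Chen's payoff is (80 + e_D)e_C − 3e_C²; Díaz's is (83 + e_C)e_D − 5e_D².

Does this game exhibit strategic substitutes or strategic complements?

strategic complements

Expanding Chen's payoff: 80e_C + e_De_C − 3e_C².
∂π/∂e_C = 80 + e_D − 6e_C = 0, so e_C = 40/3 + (1/6)e_D.
The best-response slope de_C/de_D = 1/6 > 0: the reaction function is upward-sloping, so the choices are strategic complements.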